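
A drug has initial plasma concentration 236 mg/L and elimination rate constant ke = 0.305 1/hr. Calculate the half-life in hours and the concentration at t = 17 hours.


t_half = ln(2) / ke = 0.693147 / 0.305 = 2.273 hr
C(t) = C0 * exp(-ke*t) = 236 * exp(-0.305*17)
C(17) = 1.322 mg/L


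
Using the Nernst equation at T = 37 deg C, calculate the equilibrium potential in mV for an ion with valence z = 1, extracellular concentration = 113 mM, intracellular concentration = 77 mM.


E = (RT/(zF)) * ln(C_out/C_in)
T = 37 + 273.15 = 310.15 K
E = (8.314 * 310.15 / (1 * 96485)) * ln(113/77)
E = 10.25 mV


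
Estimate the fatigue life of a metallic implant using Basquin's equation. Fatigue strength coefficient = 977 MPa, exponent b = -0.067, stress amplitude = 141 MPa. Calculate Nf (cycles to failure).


sigma_a = sigma_f' * (2Nf)^b
2Nf = (sigma_a/sigma_f')^(1/b)
2Nf = (141/977)^(1/-0.067)
2Nf = 3.5269134e+12
Nf = 1.7635e+12


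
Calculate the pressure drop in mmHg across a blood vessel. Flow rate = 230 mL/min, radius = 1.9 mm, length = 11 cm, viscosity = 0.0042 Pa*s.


dP = 8*mu*L*Q / (pi*r^4)
Q = 230 mL/min = 3.83333e-06 m^3/s
dP = 346.054 Pa = 346.054 / 133.322 mmHg = 2.596 mmHg


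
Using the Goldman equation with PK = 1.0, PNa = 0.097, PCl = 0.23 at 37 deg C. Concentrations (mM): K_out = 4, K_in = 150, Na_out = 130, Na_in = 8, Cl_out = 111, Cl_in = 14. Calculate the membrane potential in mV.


Vm = (RT/F)*ln((PK*Ko + PNa*Nao + PCl*Cli)/(PK*Ki + PNa*Nai + PCl*Clo))
Numer = 19.83, Denom = 176.306
Vm = -58.4 mV


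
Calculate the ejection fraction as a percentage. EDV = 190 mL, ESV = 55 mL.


SV = EDV - ESV = 190 - 55 = 135 mL
EF = SV/EDV * 100 = 135/190 * 100
EF = 71.05%


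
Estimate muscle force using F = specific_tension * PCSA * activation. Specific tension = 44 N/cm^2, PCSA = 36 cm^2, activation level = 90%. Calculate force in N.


F = sigma * PCSA * activation
F = 44 * 36 * 0.9
F = 1426 N


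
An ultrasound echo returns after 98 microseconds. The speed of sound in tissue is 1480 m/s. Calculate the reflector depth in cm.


depth = c * t / 2
t = 98 us = 9.8000e-05 s
depth = 1480 * 9.8000e-05 / 2
depth = 0.07252 m = 7.252 cm


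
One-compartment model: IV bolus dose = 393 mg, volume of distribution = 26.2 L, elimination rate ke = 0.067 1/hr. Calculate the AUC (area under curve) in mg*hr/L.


C0 = Dose/Vd = 393/26.2 = 15 mg/L
AUC = C0/ke = 15/0.067
AUC = 223.9 mg*hr/L


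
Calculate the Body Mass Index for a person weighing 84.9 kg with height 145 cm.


BMI = weight / height^2
height = 145 cm = 1.45 m
BMI = 84.9 / 1.45^2
BMI = 40.38 kg/m^2


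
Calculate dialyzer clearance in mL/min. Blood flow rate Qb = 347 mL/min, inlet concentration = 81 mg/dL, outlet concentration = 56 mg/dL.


K = Qb * (Cb_in - Cb_out) / Cb_in
K = 347 * (81 - 56) / 81
K = 107.1 mL/min


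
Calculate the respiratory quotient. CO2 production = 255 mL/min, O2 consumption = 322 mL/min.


RQ = VCO2 / VO2
RQ = 255 / 322
RQ = 0.7919


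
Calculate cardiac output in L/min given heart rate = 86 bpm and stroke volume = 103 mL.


CO = HR * SV
CO = 86 * 103 / 1000
CO = 8.858 L/min


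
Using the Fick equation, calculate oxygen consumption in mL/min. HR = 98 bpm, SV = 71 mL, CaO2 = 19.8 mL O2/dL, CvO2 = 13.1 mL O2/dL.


CO = HR*SV = 98*71/1000 = 6.958 L/min
a-v O2 diff = 19.8 - 13.1 = 6.7 mL/dL
VO2 = CO * (CaO2-CvO2) * 10 dL/L
VO2 = 6.958 * 6.7 * 10
VO2 = 466.2 mL/min


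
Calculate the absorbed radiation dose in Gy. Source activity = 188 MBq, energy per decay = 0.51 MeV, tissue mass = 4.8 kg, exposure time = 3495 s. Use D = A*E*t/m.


A = 188 MBq = 1.8800e+08 Bq
E = 0.51 MeV = 8.1702e-14 J
D = A*E*t/m = 1.8800e+08*8.1702e-14*3495/4.8
D = 0.01118 Gy


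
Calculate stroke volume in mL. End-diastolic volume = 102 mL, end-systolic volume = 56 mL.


SV = EDV - ESV
SV = 102 - 56
SV = 46 mL


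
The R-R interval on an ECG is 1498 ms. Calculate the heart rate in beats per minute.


HR = 60 / RR_interval(s)
RR = 1498 ms = 1.498 s
HR = 60 / 1.498 = 40.05 bpm


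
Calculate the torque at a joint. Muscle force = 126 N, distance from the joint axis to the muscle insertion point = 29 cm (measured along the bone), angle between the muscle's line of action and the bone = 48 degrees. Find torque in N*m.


Torque = F * d * sin(theta)   (moment arm = d*sin(theta))
d = 29 cm = 0.29 m
Torque = 126 * 0.29 * sin(48)
Torque = 27.15 N*m


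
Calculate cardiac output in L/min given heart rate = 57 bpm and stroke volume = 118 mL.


CO = HR * SV
CO = 57 * 118 / 1000
CO = 6.726 L/min


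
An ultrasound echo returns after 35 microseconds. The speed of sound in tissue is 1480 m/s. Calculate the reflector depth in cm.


depth = c * t / 2
t = 35 us = 3.5000e-05 s
depth = 1480 * 3.5000e-05 / 2
depth = 0.0259 m = 2.59 cm


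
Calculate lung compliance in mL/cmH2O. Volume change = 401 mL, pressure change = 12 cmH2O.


C = dV / dP
C = 401 / 12
C = 33.42 mL/cmH2O


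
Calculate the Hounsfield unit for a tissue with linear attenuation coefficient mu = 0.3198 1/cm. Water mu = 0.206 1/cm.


HU = ((mu_tissue - mu_water) / mu_water) * 1000
HU = ((0.3198 - 0.206) / 0.206) * 1000
HU = 552.4


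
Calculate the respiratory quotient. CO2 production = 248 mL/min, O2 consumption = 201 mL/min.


RQ = VCO2 / VO2
RQ = 248 / 201
RQ = 1.234


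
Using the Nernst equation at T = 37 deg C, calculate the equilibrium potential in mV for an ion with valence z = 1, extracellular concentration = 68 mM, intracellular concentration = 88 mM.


E = (RT/(zF)) * ln(C_out/C_in)
T = 37 + 273.15 = 310.15 K
E = (8.314 * 310.15 / (1 * 96485)) * ln(68/88)
E = -6.891 mV


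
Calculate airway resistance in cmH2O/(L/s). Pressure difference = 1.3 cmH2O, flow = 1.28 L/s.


R = dP / flow
R = 1.3 / 1.28
R = 1.016 cmH2O/(L/s)


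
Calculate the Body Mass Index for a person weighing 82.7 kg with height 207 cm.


BMI = weight / height^2
height = 207 cm = 2.07 m
BMI = 82.7 / 2.07^2
BMI = 19.3 kg/m^2


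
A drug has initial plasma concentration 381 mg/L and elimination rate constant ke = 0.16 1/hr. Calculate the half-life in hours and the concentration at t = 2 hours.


t_half = ln(2) / ke = 0.693147 / 0.16 = 4.332 hr
C(t) = C0 * exp(-ke*t) = 381 * exp(-0.16*2)
C(2) = 276.7 mg/L


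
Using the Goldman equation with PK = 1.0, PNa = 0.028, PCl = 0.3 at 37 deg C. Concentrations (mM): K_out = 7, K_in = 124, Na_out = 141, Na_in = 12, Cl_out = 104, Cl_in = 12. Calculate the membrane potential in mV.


Vm = (RT/F)*ln((PK*Ko + PNa*Nao + PCl*Cli)/(PK*Ki + PNa*Nai + PCl*Clo))
Numer = 14.548, Denom = 155.536
Vm = -63.32 mV


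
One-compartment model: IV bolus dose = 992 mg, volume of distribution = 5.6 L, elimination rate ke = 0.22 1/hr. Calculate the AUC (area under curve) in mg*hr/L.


C0 = Dose/Vd = 992/5.6 = 177.143 mg/L
AUC = C0/ke = 177.143/0.22
AUC = 805.2 mg*hr/L


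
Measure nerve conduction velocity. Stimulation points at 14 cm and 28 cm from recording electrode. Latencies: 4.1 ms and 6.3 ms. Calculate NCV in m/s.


Distance = (28 - 14) / 100 = 0.14 m
dt = (6.3 - 4.1) / 1000 = 0.0022 s
NCV = dist / dt = 63.64 m/s


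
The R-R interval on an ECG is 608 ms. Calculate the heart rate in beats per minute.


HR = 60 / RR_interval(s)
RR = 608 ms = 0.608 s
HR = 60 / 0.608 = 98.68 bpm


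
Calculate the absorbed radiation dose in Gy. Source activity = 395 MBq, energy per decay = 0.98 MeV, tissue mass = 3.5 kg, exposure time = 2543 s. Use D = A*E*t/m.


A = 395 MBq = 3.9500e+08 Bq
E = 0.98 MeV = 1.56996e-13 J
D = A*E*t/m = 3.9500e+08*1.56996e-13*2543/3.5
D = 0.04506 Gy


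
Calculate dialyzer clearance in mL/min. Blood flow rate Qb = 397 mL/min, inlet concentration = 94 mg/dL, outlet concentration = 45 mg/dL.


K = Qb * (Cb_in - Cb_out) / Cb_in
K = 397 * (94 - 45) / 94
K = 206.9 mL/min


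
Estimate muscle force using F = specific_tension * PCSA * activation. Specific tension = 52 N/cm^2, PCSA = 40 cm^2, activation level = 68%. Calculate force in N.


F = sigma * PCSA * activation
F = 52 * 40 * 0.68
F = 1414 N


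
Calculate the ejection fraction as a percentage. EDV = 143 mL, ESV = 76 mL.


SV = EDV - ESV = 143 - 76 = 67 mL
EF = SV/EDV * 100 = 67/143 * 100
EF = 46.85%


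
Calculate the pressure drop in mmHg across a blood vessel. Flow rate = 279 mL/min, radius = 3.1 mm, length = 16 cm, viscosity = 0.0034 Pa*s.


dP = 8*mu*L*Q / (pi*r^4)
Q = 279 mL/min = 4.65e-06 m^3/s
dP = 69.7502 Pa = 69.7502 / 133.322 mmHg = 0.5232 mmHg


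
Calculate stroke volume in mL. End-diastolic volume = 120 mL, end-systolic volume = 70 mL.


SV = EDV - ESV
SV = 120 - 70
SV = 50 mL


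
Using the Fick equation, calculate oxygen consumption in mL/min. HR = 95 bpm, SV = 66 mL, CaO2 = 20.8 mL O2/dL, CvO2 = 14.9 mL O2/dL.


CO = HR*SV = 95*66/1000 = 6.27 L/min
a-v O2 diff = 20.8 - 14.9 = 5.9 mL/dL
VO2 = CO * (CaO2-CvO2) * 10 dL/L
VO2 = 6.27 * 5.9 * 10
VO2 = 369.9 mL/min


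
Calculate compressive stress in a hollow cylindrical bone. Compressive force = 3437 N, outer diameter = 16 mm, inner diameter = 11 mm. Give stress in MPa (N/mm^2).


A = pi*(r_o^2 - r_i^2)
r_o = 8 mm, r_i = 5.5 mm
A = 106.029 mm^2
sigma = F/A = 3437 / 106.029
sigma = 32.42 MPa


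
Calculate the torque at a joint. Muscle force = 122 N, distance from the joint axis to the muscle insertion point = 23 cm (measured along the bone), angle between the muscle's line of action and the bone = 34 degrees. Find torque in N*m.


Torque = F * d * sin(theta)   (moment arm = d*sin(theta))
d = 23 cm = 0.23 m
Torque = 122 * 0.23 * sin(34)
Torque = 15.69 N*m


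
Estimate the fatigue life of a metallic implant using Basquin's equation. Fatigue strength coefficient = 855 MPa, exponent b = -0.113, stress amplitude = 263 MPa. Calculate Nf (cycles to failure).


sigma_a = sigma_f' * (2Nf)^b
2Nf = (sigma_a/sigma_f')^(1/b)
2Nf = (263/855)^(1/-0.113)
2Nf = 33967.625
Nf = 1.698e+04


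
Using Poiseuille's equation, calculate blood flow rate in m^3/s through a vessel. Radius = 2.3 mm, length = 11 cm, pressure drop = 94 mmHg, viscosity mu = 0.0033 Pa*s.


Q = pi*r^4*dP / (8*mu*L)
r = 0.0023 m, L = 0.11 m
dP = 94 mmHg = 12532.268 Pa
Q = 3.7940e-04 m^3/s


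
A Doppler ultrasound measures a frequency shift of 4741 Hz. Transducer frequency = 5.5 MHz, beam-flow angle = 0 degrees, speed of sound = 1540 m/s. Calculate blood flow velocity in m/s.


v = fd * c / (2 * f0 * cos(theta))
v = 4741 * 1540 / (2 * 5.5000e+06 * cos(0))
v = 0.6637 m/s


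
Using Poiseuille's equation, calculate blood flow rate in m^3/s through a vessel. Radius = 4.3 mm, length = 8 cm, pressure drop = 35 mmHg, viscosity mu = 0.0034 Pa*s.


Q = pi*r^4*dP / (8*mu*L)
r = 0.0043 m, L = 0.08 m
dP = 35 mmHg = 4666.27 Pa
Q = 0.002303 m^3/s


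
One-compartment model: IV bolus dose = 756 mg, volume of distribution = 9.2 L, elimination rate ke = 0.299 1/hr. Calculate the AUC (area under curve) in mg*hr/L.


C0 = Dose/Vd = 756/9.2 = 82.1739 mg/L
AUC = C0/ke = 82.1739/0.299
AUC = 274.8 mg*hr/L


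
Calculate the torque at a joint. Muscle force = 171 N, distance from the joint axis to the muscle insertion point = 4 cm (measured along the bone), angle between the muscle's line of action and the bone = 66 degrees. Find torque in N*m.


Torque = F * d * sin(theta)   (moment arm = d*sin(theta))
d = 4 cm = 0.04 m
Torque = 171 * 0.04 * sin(66)
Torque = 6.249 N*m


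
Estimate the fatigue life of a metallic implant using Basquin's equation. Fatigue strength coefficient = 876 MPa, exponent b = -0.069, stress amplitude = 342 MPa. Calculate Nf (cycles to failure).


sigma_a = sigma_f' * (2Nf)^b
2Nf = (sigma_a/sigma_f')^(1/b)
2Nf = (342/876)^(1/-0.069)
2Nf = 831708.26
Nf = 4.159e+05


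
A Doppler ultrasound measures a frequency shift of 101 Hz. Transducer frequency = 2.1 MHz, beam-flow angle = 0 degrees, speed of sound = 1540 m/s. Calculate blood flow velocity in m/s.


v = fd * c / (2 * f0 * cos(theta))
v = 101 * 1540 / (2 * 2.1000e+06 * cos(0))
v = 0.03703 m/s


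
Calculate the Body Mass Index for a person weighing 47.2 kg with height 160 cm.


BMI = weight / height^2
height = 160 cm = 1.6 m
BMI = 47.2 / 1.6^2
BMI = 18.44 kg/m^2


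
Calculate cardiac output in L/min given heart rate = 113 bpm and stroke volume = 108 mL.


CO = HR * SV
CO = 113 * 108 / 1000
CO = 12.2 L/min


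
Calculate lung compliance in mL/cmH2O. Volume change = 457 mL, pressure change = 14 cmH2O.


C = dV / dP
C = 457 / 14
C = 32.64 mL/cmH2O


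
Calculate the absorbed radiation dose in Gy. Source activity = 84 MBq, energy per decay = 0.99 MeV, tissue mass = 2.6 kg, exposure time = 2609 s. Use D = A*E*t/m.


A = 84 MBq = 8.4000e+07 Bq
E = 0.99 MeV = 1.58598e-13 J
D = A*E*t/m = 8.4000e+07*1.58598e-13*2609/2.6
D = 0.01337 Gy


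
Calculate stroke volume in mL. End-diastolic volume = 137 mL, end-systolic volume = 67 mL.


SV = EDV - ESV
SV = 137 - 67
SV = 70 mL


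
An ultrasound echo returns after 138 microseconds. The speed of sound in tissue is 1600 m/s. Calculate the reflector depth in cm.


depth = c * t / 2
t = 138 us = 1.3800e-04 s
depth = 1600 * 1.3800e-04 / 2
depth = 0.1104 m = 11.04 cm


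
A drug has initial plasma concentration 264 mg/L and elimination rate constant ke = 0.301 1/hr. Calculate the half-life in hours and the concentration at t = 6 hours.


t_half = ln(2) / ke = 0.693147 / 0.301 = 2.303 hr
C(t) = C0 * exp(-ke*t) = 264 * exp(-0.301*6)
C(6) = 43.38 mg/L


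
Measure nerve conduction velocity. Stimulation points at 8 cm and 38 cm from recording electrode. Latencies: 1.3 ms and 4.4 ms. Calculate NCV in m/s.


Distance = (38 - 8) / 100 = 0.3 m
dt = (4.4 - 1.3) / 1000 = 0.0031 s
NCV = dist / dt = 96.77 m/s


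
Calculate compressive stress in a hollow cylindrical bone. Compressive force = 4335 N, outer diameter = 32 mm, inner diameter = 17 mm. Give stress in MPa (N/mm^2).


A = pi*(r_o^2 - r_i^2)
r_o = 16 mm, r_i = 8.5 mm
A = 577.268 mm^2
sigma = F/A = 4335 / 577.268
sigma = 7.51 MPa


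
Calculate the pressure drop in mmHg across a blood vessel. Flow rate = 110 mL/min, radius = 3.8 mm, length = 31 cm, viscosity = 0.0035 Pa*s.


dP = 8*mu*L*Q / (pi*r^4)
Q = 110 mL/min = 1.83333e-06 m^3/s
dP = 24.2927 Pa = 24.2927 / 133.322 mmHg = 0.1822 mmHg


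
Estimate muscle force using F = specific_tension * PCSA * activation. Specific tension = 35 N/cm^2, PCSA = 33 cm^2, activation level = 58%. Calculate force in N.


F = sigma * PCSA * activation
F = 35 * 33 * 0.58
F = 669.9 N


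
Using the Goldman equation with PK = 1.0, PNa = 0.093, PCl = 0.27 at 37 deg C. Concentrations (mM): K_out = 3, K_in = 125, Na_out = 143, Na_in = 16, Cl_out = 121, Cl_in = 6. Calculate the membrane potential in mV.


Vm = (RT/F)*ln((PK*Ko + PNa*Nao + PCl*Cli)/(PK*Ki + PNa*Nai + PCl*Clo))
Numer = 17.919, Denom = 159.158
Vm = -58.37 mV


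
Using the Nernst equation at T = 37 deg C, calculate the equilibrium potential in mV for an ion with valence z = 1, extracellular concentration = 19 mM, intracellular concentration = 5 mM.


E = (RT/(zF)) * ln(C_out/C_in)
T = 37 + 273.15 = 310.15 K
E = (8.314 * 310.15 / (1 * 96485)) * ln(19/5)
E = 35.68 mV


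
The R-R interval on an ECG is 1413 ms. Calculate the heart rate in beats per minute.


HR = 60 / RR_interval(s)
RR = 1413 ms = 1.413 s
HR = 60 / 1.413 = 42.46 bpm


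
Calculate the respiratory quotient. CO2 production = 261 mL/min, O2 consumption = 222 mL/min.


RQ = VCO2 / VO2
RQ = 261 / 222
RQ = 1.176


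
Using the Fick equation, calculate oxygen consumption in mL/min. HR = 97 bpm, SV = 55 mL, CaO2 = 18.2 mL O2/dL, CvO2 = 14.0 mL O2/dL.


CO = HR*SV = 97*55/1000 = 5.335 L/min
a-v O2 diff = 18.2 - 14.0 = 4.2 mL/dL
VO2 = CO * (CaO2-CvO2) * 10 dL/L
VO2 = 5.335 * 4.2 * 10
VO2 = 224.1 mL/min


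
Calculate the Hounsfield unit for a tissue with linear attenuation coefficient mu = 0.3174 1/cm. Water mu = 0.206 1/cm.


HU = ((mu_tissue - mu_water) / mu_water) * 1000
HU = ((0.3174 - 0.206) / 0.206) * 1000
HU = 540.8


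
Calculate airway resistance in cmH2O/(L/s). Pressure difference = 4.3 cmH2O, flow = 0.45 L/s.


R = dP / flow
R = 4.3 / 0.45
R = 9.556 cmH2O/(L/s)


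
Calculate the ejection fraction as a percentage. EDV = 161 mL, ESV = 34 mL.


SV = EDV - ESV = 161 - 34 = 127 mL
EF = SV/EDV * 100 = 127/161 * 100
EF = 78.88%


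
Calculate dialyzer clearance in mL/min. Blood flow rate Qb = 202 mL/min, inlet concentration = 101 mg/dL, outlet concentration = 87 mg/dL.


K = Qb * (Cb_in - Cb_out) / Cb_in
K = 202 * (101 - 87) / 101
K = 28 mL/min


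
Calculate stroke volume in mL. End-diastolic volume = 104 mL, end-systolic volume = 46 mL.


SV = EDV - ESV
SV = 104 - 46
SV = 58 mL


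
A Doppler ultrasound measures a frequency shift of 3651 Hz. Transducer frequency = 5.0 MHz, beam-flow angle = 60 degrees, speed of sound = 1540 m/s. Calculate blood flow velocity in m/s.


v = fd * c / (2 * f0 * cos(theta))
v = 3651 * 1540 / (2 * 5.0000e+06 * cos(60))
v = 1.125 m/s


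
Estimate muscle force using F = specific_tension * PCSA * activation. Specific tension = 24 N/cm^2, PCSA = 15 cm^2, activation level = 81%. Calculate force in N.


F = sigma * PCSA * activation
F = 24 * 15 * 0.81
F = 291.6 N


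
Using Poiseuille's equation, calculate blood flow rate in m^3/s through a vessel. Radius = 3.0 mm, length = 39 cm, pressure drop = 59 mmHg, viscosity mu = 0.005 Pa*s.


Q = pi*r^4*dP / (8*mu*L)
r = 0.003 m, L = 0.39 m
dP = 59 mmHg = 7865.998 Pa
Q = 1.2831e-04 m^3/s


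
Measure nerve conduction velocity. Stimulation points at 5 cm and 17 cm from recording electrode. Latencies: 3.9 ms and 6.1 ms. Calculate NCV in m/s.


Distance = (17 - 5) / 100 = 0.12 m
dt = (6.1 - 3.9) / 1000 = 0.0022 s
NCV = dist / dt = 54.55 m/s


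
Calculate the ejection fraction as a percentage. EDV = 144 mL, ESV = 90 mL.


SV = EDV - ESV = 144 - 90 = 54 mL
EF = SV/EDV * 100 = 54/144 * 100
EF = 37.5%


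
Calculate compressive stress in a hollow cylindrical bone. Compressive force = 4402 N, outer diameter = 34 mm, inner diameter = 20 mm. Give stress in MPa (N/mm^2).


A = pi*(r_o^2 - r_i^2)
r_o = 17 mm, r_i = 10 mm
A = 593.761 mm^2
sigma = F/A = 4402 / 593.761
sigma = 7.414 MPa


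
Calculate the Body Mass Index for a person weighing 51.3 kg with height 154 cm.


BMI = weight / height^2
height = 154 cm = 1.54 m
BMI = 51.3 / 1.54^2
BMI = 21.63 kg/m^2


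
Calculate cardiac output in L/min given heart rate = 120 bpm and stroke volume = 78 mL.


CO = HR * SV
CO = 120 * 78 / 1000
CO = 9.36 L/min


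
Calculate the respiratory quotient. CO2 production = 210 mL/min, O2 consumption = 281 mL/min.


RQ = VCO2 / VO2
RQ = 210 / 281
RQ = 0.7473


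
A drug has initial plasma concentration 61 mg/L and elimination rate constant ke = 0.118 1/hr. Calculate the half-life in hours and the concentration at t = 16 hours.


t_half = ln(2) / ke = 0.693147 / 0.118 = 5.874 hr
C(t) = C0 * exp(-ke*t) = 61 * exp(-0.118*16)
C(16) = 9.234 mg/L


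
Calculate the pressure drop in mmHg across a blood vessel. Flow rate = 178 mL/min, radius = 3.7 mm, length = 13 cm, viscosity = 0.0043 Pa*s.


dP = 8*mu*L*Q / (pi*r^4)
Q = 178 mL/min = 2.96667e-06 m^3/s
dP = 22.5328 Pa = 22.5328 / 133.322 mmHg = 0.169 mmHg


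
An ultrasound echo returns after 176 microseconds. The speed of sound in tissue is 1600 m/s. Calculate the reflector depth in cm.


depth = c * t / 2
t = 176 us = 1.7600e-04 s
depth = 1600 * 1.7600e-04 / 2
depth = 0.1408 m = 14.08 cm


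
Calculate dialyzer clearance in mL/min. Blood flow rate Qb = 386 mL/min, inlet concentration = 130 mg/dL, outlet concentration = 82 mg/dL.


K = Qb * (Cb_in - Cb_out) / Cb_in
K = 386 * (130 - 82) / 130
K = 142.5 mL/min


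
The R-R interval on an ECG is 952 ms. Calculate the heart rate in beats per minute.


HR = 60 / RR_interval(s)
RR = 952 ms = 0.952 s
HR = 60 / 0.952 = 63.03 bpm


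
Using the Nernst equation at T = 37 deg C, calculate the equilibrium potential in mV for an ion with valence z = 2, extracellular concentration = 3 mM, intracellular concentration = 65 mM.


E = (RT/(zF)) * ln(C_out/C_in)
T = 37 + 273.15 = 310.15 K
E = (8.314 * 310.15 / (2 * 96485)) * ln(3/65)
E = -41.1 mV


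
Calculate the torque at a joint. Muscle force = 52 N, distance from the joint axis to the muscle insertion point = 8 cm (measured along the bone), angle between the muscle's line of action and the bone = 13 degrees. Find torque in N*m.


Torque = F * d * sin(theta)   (moment arm = d*sin(theta))
d = 8 cm = 0.08 m
Torque = 52 * 0.08 * sin(13)
Torque = 0.9358 N*m


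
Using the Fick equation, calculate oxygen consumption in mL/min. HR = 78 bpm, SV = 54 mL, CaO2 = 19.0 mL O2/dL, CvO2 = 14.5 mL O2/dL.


CO = HR*SV = 78*54/1000 = 4.212 L/min
a-v O2 diff = 19.0 - 14.5 = 4.5 mL/dL
VO2 = CO * (CaO2-CvO2) * 10 dL/L
VO2 = 4.212 * 4.5 * 10
VO2 = 189.5 mL/min


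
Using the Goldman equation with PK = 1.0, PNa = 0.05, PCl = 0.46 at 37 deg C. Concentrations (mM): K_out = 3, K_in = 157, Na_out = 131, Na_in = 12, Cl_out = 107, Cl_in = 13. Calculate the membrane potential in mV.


Vm = (RT/F)*ln((PK*Ko + PNa*Nao + PCl*Cli)/(PK*Ki + PNa*Nai + PCl*Clo))
Numer = 15.53, Denom = 206.82
Vm = -69.19 mV


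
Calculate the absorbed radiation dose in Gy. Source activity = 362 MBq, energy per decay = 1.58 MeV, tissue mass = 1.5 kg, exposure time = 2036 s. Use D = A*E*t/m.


A = 362 MBq = 3.6200e+08 Bq
E = 1.58 MeV = 2.53116e-13 J
D = A*E*t/m = 3.6200e+08*2.53116e-13*2036/1.5
D = 0.1244 Gy


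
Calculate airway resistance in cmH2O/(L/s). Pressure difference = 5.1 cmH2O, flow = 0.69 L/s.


R = dP / flow
R = 5.1 / 0.69
R = 7.391 cmH2O/(L/s)


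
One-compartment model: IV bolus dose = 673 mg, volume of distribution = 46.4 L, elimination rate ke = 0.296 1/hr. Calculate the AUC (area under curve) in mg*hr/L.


C0 = Dose/Vd = 673/46.4 = 14.5043 mg/L
AUC = C0/ke = 14.5043/0.296
AUC = 49 mg*hr/L


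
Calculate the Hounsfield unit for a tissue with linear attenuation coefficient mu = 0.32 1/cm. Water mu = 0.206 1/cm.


HU = ((mu_tissue - mu_water) / mu_water) * 1000
HU = ((0.32 - 0.206) / 0.206) * 1000
HU = 553.4


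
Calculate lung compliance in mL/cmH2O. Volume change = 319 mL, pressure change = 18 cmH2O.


C = dV / dP
C = 319 / 18
C = 17.72 mL/cmH2O


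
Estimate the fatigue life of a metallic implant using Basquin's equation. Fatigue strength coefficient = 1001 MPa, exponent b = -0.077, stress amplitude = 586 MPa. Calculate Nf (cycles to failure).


sigma_a = sigma_f' * (2Nf)^b
2Nf = (sigma_a/sigma_f')^(1/b)
2Nf = (586/1001)^(1/-0.077)
2Nf = 1047.0178
Nf = 523.5


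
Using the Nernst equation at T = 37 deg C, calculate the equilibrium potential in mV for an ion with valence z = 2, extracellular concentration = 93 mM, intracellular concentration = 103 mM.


E = (RT/(zF)) * ln(C_out/C_in)
T = 37 + 273.15 = 310.15 K
E = (8.314 * 310.15 / (2 * 96485)) * ln(93/103)
E = -1.365 mV


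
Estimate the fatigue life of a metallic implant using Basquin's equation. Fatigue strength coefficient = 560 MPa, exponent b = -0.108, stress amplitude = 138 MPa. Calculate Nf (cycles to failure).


sigma_a = sigma_f' * (2Nf)^b
2Nf = (sigma_a/sigma_f')^(1/b)
2Nf = (138/560)^(1/-0.108)
2Nf = 429032.5
Nf = 2.145e+05


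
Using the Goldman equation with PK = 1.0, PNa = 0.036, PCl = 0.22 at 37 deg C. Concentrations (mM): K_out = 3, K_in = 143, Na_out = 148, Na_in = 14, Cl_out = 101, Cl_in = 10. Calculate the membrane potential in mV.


Vm = (RT/F)*ln((PK*Ko + PNa*Nao + PCl*Cli)/(PK*Ki + PNa*Nai + PCl*Clo))
Numer = 10.528, Denom = 165.724
Vm = -73.66 mV


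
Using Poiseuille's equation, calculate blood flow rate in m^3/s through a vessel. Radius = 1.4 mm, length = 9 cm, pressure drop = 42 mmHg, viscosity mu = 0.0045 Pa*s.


Q = pi*r^4*dP / (8*mu*L)
r = 0.0014 m, L = 0.09 m
dP = 42 mmHg = 5599.524 Pa
Q = 2.0858e-05 m^3/s


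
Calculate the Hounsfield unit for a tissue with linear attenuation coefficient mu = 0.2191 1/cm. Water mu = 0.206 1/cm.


HU = ((mu_tissue - mu_water) / mu_water) * 1000
HU = ((0.2191 - 0.206) / 0.206) * 1000
HU = 63.59


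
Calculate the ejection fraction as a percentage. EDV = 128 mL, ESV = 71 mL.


SV = EDV - ESV = 128 - 71 = 57 mL
EF = SV/EDV * 100 = 57/128 * 100
EF = 44.53%


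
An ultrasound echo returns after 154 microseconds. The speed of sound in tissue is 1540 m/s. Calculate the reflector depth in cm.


depth = c * t / 2
t = 154 us = 1.5400e-04 s
depth = 1540 * 1.5400e-04 / 2
depth = 0.11858 m = 11.858 cm


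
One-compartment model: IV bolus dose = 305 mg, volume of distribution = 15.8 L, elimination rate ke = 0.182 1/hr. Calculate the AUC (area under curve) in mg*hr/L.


C0 = Dose/Vd = 305/15.8 = 19.3038 mg/L
AUC = C0/ke = 19.3038/0.182
AUC = 106.1 mg*hr/L


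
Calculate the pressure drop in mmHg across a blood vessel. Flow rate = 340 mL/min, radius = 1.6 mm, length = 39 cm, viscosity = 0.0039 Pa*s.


dP = 8*mu*L*Q / (pi*r^4)
Q = 340 mL/min = 5.66667e-06 m^3/s
dP = 3349.02 Pa = 3349.02 / 133.322 mmHg = 25.12 mmHg


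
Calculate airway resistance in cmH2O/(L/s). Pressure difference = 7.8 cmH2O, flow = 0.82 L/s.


R = dP / flow
R = 7.8 / 0.82
R = 9.512 cmH2O/(L/s)


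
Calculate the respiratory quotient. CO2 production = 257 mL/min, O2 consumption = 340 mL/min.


RQ = VCO2 / VO2
RQ = 257 / 340
RQ = 0.7559


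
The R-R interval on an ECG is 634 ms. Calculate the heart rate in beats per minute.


HR = 60 / RR_interval(s)
RR = 634 ms = 0.634 s
HR = 60 / 0.634 = 94.64 bpm


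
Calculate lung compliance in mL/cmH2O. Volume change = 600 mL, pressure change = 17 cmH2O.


C = dV / dP
C = 600 / 17
C = 35.29 mL/cmH2O


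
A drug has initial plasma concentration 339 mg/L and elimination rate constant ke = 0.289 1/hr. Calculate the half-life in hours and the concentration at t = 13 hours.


t_half = ln(2) / ke = 0.693147 / 0.289 = 2.398 hr
C(t) = C0 * exp(-ke*t) = 339 * exp(-0.289*13)
C(13) = 7.917 mg/L


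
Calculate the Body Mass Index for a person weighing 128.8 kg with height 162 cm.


BMI = weight / height^2
height = 162 cm = 1.62 m
BMI = 128.8 / 1.62^2
BMI = 49.08 kg/m^2


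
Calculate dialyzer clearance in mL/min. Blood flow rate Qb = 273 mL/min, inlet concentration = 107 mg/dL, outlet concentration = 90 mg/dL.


K = Qb * (Cb_in - Cb_out) / Cb_in
K = 273 * (107 - 90) / 107
K = 43.37 mL/min


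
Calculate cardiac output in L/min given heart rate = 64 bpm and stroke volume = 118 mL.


CO = HR * SV
CO = 64 * 118 / 1000
CO = 7.552 L/min


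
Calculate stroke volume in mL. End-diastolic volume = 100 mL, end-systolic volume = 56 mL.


SV = EDV - ESV
SV = 100 - 56
SV = 44 mL


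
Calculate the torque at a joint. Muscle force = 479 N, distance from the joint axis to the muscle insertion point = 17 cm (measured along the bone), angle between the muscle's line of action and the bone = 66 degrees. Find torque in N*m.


Torque = F * d * sin(theta)   (moment arm = d*sin(theta))
d = 17 cm = 0.17 m
Torque = 479 * 0.17 * sin(66)
Torque = 74.39 N*m


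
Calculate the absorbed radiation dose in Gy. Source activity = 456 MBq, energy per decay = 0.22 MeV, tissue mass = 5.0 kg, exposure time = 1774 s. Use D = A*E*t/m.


A = 456 MBq = 4.5600e+08 Bq
E = 0.22 MeV = 3.5244e-14 J
D = A*E*t/m = 4.5600e+08*3.5244e-14*1774/5.0
D = 0.005702 Gy


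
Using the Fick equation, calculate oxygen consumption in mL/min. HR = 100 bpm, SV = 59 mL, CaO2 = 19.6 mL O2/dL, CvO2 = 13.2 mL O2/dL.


CO = HR*SV = 100*59/1000 = 5.9 L/min
a-v O2 diff = 19.6 - 13.2 = 6.4 mL/dL
VO2 = CO * (CaO2-CvO2) * 10 dL/L
VO2 = 5.9 * 6.4 * 10
VO2 = 377.6 mL/min


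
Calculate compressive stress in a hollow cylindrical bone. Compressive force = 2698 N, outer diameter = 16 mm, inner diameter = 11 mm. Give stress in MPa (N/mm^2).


A = pi*(r_o^2 - r_i^2)
r_o = 8 mm, r_i = 5.5 mm
A = 106.029 mm^2
sigma = F/A = 2698 / 106.029
sigma = 25.45 MPa


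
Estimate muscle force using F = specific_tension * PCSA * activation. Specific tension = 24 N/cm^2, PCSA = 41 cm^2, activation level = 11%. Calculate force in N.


F = sigma * PCSA * activation
F = 24 * 41 * 0.11
F = 108.2 N


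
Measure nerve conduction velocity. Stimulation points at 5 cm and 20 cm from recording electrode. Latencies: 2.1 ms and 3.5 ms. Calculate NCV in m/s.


Distance = (20 - 5) / 100 = 0.15 m
dt = (3.5 - 2.1) / 1000 = 0.0014 s
NCV = dist / dt = 107.1 m/s


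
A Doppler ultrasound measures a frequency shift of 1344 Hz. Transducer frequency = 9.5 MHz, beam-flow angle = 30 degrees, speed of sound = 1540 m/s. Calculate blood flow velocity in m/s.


v = fd * c / (2 * f0 * cos(theta))
v = 1344 * 1540 / (2 * 9.5000e+06 * cos(30))
v = 0.1258 m/s


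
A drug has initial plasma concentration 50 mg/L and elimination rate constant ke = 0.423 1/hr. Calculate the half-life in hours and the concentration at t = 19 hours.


t_half = ln(2) / ke = 0.693147 / 0.423 = 1.639 hr
C(t) = C0 * exp(-ke*t) = 50 * exp(-0.423*19)
C(19) = 0.01616 mg/L


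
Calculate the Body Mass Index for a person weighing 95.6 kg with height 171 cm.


BMI = weight / height^2
height = 171 cm = 1.71 m
BMI = 95.6 / 1.71^2
BMI = 32.69 kg/m^2


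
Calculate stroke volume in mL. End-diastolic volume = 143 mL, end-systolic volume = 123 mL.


SV = EDV - ESV
SV = 143 - 123
SV = 20 mL


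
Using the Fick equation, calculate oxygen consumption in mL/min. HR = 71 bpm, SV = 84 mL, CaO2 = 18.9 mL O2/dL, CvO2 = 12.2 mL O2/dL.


CO = HR*SV = 71*84/1000 = 5.964 L/min
a-v O2 diff = 18.9 - 12.2 = 6.7 mL/dL
VO2 = CO * (CaO2-CvO2) * 10 dL/L
VO2 = 5.964 * 6.7 * 10
VO2 = 399.6 mL/min


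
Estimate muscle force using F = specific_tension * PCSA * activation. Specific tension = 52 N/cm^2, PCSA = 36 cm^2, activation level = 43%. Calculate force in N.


F = sigma * PCSA * activation
F = 52 * 36 * 0.43
F = 805 N


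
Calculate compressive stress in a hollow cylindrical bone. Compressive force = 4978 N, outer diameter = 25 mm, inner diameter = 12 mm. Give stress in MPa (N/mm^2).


A = pi*(r_o^2 - r_i^2)
r_o = 12.5 mm, r_i = 6 mm
A = 377.777 mm^2
sigma = F/A = 4978 / 377.777
sigma = 13.18 MPa


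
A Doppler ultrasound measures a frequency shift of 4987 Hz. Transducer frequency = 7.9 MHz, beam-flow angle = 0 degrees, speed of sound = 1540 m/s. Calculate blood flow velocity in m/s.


v = fd * c / (2 * f0 * cos(theta))
v = 4987 * 1540 / (2 * 7.9000e+06 * cos(0))
v = 0.4861 m/s


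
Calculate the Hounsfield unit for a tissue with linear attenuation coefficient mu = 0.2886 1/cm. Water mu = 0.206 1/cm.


HU = ((mu_tissue - mu_water) / mu_water) * 1000
HU = ((0.2886 - 0.206) / 0.206) * 1000
HU = 401


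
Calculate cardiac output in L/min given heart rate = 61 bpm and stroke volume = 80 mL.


CO = HR * SV
CO = 61 * 80 / 1000
CO = 4.88 L/min


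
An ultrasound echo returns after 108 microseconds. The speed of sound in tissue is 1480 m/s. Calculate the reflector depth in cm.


depth = c * t / 2
t = 108 us = 1.0800e-04 s
depth = 1480 * 1.0800e-04 / 2
depth = 0.07992 m = 7.992 cm


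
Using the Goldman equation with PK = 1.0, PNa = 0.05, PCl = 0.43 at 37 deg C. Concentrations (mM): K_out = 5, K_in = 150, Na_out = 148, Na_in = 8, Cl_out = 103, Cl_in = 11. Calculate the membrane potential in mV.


Vm = (RT/F)*ln((PK*Ko + PNa*Nao + PCl*Cli)/(PK*Ki + PNa*Nai + PCl*Clo))
Numer = 17.13, Denom = 194.69
Vm = -64.96 mV


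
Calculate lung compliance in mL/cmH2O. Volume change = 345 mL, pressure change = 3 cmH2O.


C = dV / dP
C = 345 / 3
C = 115 mL/cmH2O


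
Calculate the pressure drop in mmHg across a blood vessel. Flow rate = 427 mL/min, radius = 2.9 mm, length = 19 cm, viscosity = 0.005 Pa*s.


dP = 8*mu*L*Q / (pi*r^4)
Q = 427 mL/min = 7.11667e-06 m^3/s
dP = 243.416 Pa = 243.416 / 133.322 mmHg = 1.826 mmHg


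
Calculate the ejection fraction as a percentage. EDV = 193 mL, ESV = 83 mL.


SV = EDV - ESV = 193 - 83 = 110 mL
EF = SV/EDV * 100 = 110/193 * 100
EF = 56.99%


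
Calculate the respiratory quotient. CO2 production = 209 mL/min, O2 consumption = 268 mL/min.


RQ = VCO2 / VO2
RQ = 209 / 268
RQ = 0.7799


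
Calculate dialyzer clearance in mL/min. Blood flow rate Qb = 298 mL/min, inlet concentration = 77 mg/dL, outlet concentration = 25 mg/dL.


K = Qb * (Cb_in - Cb_out) / Cb_in
K = 298 * (77 - 25) / 77
K = 201.2 mL/min


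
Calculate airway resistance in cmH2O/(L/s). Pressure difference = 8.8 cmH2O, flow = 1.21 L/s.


R = dP / flow
R = 8.8 / 1.21
R = 7.273 cmH2O/(L/s)


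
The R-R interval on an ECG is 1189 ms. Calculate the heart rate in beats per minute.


HR = 60 / RR_interval(s)
RR = 1189 ms = 1.189 s
HR = 60 / 1.189 = 50.46 bpm


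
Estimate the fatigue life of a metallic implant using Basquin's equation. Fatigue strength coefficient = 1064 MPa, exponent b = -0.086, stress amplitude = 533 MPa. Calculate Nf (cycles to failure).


sigma_a = sigma_f' * (2Nf)^b
2Nf = (sigma_a/sigma_f')^(1/b)
2Nf = (533/1064)^(1/-0.086)
2Nf = 3096.459
Nf = 1548


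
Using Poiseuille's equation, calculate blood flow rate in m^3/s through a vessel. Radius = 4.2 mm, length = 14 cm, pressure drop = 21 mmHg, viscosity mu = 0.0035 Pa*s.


Q = pi*r^4*dP / (8*mu*L)
r = 0.0042 m, L = 0.14 m
dP = 21 mmHg = 2799.762 Pa
Q = 6.9820e-04 m^3/s


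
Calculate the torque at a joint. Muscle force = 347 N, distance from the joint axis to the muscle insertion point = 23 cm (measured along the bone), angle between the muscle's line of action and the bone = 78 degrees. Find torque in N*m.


Torque = F * d * sin(theta)   (moment arm = d*sin(theta))
d = 23 cm = 0.23 m
Torque = 347 * 0.23 * sin(78)
Torque = 78.07 N*m


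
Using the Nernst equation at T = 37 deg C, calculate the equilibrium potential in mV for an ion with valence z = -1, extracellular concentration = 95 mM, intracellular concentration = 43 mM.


E = (RT/(zF)) * ln(C_out/C_in)
T = 37 + 273.15 = 310.15 K
E = (8.314 * 310.15 / (-1 * 96485)) * ln(95/43)
E = -21.18 mV


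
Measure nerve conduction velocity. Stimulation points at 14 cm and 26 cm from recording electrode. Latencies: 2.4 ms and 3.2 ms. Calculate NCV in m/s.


Distance = (26 - 14) / 100 = 0.12 m
dt = (3.2 - 2.4) / 1000 = 8.0000e-04 s
NCV = dist / dt = 150 m/s


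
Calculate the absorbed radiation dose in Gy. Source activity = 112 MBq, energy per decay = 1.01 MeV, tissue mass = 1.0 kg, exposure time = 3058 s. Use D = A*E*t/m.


A = 112 MBq = 1.1200e+08 Bq
E = 1.01 MeV = 1.61802e-13 J
D = A*E*t/m = 1.1200e+08*1.61802e-13*3058/1.0
D = 0.05542 Gy


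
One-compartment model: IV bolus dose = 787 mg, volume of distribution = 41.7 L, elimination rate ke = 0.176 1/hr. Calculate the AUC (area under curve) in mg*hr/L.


C0 = Dose/Vd = 787/41.7 = 18.8729 mg/L
AUC = C0/ke = 18.8729/0.176
AUC = 107.2 mg*hr/L


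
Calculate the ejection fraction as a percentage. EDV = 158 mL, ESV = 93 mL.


SV = EDV - ESV = 158 - 93 = 65 mL
EF = SV/EDV * 100 = 65/158 * 100
EF = 41.14%


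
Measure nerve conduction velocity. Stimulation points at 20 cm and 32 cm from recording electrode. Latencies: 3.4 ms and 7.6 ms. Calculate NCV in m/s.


Distance = (32 - 20) / 100 = 0.12 m
dt = (7.6 - 3.4) / 1000 = 0.0042 s
NCV = dist / dt = 28.57 m/s


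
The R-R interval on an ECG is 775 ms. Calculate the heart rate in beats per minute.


HR = 60 / RR_interval(s)
RR = 775 ms = 0.775 s
HR = 60 / 0.775 = 77.42 bpm


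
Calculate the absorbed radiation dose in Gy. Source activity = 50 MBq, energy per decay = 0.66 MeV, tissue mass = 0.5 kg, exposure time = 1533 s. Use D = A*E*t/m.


A = 50 MBq = 5.0000e+07 Bq
E = 0.66 MeV = 1.05732e-13 J
D = A*E*t/m = 5.0000e+07*1.05732e-13*1533/0.5
D = 0.01621 Gy


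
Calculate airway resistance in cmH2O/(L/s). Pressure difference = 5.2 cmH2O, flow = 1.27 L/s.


R = dP / flow
R = 5.2 / 1.27
R = 4.094 cmH2O/(L/s)


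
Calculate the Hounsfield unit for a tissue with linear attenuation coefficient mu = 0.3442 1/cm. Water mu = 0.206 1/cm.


HU = ((mu_tissue - mu_water) / mu_water) * 1000
HU = ((0.3442 - 0.206) / 0.206) * 1000
HU = 670.9


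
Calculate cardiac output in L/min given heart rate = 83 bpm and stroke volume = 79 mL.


CO = HR * SV
CO = 83 * 79 / 1000
CO = 6.557 L/min


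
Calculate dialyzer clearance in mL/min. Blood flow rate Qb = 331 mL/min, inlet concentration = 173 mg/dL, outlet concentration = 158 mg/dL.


K = Qb * (Cb_in - Cb_out) / Cb_in
K = 331 * (173 - 158) / 173
K = 28.7 mL/min


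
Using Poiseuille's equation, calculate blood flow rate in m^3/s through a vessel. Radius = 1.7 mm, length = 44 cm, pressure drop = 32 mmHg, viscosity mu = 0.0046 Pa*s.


Q = pi*r^4*dP / (8*mu*L)
r = 0.0017 m, L = 0.44 m
dP = 32 mmHg = 4266.304 Pa
Q = 6.9135e-06 m^3/s


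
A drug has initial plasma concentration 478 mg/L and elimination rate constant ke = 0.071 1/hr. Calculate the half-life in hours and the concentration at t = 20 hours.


t_half = ln(2) / ke = 0.693147 / 0.071 = 9.763 hr
C(t) = C0 * exp(-ke*t) = 478 * exp(-0.071*20)
C(20) = 115.5 mg/L


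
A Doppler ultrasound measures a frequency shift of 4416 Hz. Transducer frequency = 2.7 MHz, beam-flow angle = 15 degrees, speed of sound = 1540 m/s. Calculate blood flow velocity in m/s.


v = fd * c / (2 * f0 * cos(theta))
v = 4416 * 1540 / (2 * 2.7000e+06 * cos(15))
v = 1.304 m/s


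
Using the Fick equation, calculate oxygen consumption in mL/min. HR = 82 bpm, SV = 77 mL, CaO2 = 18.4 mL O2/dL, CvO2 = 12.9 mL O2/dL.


CO = HR*SV = 82*77/1000 = 6.314 L/min
a-v O2 diff = 18.4 - 12.9 = 5.5 mL/dL
VO2 = CO * (CaO2-CvO2) * 10 dL/L
VO2 = 6.314 * 5.5 * 10
VO2 = 347.3 mL/min


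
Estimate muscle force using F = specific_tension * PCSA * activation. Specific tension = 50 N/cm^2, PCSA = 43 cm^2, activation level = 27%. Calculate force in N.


F = sigma * PCSA * activation
F = 50 * 43 * 0.27
F = 580.5 N


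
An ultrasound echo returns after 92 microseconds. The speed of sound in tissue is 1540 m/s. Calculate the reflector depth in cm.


depth = c * t / 2
t = 92 us = 9.2000e-05 s
depth = 1540 * 9.2000e-05 / 2
depth = 0.07084 m = 7.084 cm


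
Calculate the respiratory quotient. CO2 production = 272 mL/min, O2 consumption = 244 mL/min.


RQ = VCO2 / VO2
RQ = 272 / 244
RQ = 1.115


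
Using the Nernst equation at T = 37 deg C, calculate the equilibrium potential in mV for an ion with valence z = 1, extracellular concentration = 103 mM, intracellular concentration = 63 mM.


E = (RT/(zF)) * ln(C_out/C_in)
T = 37 + 273.15 = 310.15 K
E = (8.314 * 310.15 / (1 * 96485)) * ln(103/63)
E = 13.14 mV


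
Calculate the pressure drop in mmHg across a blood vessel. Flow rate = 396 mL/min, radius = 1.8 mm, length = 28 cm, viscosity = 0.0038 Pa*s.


dP = 8*mu*L*Q / (pi*r^4)
Q = 396 mL/min = 6.6e-06 m^3/s
dP = 1703.47 Pa = 1703.47 / 133.322 mmHg = 12.78 mmHg


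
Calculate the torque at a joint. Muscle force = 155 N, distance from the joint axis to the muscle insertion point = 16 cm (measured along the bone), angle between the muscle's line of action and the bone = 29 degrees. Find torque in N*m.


Torque = F * d * sin(theta)   (moment arm = d*sin(theta))
d = 16 cm = 0.16 m
Torque = 155 * 0.16 * sin(29)
Torque = 12.02 N*m


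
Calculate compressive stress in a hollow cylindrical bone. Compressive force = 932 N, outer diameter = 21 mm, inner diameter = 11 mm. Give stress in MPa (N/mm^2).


A = pi*(r_o^2 - r_i^2)
r_o = 10.5 mm, r_i = 5.5 mm
A = 251.327 mm^2
sigma = F/A = 932 / 251.327
sigma = 3.708 MPa


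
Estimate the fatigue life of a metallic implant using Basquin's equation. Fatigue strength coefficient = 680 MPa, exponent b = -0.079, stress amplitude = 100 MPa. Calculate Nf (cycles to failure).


sigma_a = sigma_f' * (2Nf)^b
2Nf = (sigma_a/sigma_f')^(1/b)
2Nf = (100/680)^(1/-0.079)
2Nf = 3.4521329e+10
Nf = 1.7261e+10
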